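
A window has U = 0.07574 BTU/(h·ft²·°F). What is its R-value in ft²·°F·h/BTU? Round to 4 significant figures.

13.20 ft²·°F·h/BTU

R = 1/U = 1/0.07574 = 13.203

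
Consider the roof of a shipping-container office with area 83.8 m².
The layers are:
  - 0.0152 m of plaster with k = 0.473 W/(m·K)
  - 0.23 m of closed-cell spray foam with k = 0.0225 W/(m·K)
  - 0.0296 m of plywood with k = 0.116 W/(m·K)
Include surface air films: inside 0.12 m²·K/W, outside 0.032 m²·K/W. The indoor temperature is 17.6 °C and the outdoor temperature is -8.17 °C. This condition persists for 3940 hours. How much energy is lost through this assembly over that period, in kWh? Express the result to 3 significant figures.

0.0152/0.473 = 0.03214
0.23/0.0225 = 10.22
0.0296/0.116 = 0.2552
R_total = 0.12 + 0.03214 + 10.22 + 0.2552 + 0.032 = 10.66 m²·K/W
Q = 83.8 × (17.6 − (-8.17)) / 10.66 = 202.6 W
E = 202.6 W × 3940 h / 1000 = 798.1 kWh

798 kWh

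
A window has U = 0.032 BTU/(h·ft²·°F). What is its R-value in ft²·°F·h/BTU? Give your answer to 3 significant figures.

R = 1/U = 1/0.032 = 31.25

31.2 ft²·°F·h/BTU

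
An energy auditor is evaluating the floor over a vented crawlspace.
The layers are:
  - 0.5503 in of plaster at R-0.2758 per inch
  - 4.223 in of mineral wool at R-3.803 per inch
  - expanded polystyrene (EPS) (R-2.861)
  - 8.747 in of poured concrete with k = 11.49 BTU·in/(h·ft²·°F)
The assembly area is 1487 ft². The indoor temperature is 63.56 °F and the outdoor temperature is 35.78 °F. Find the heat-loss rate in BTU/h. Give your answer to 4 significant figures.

2083 BTU/h

0.5503 × 0.2758 = 0.15177
4.223 × 3.803 = 16.06
8.747/11.49 = 0.76127
R_total = 0.15177 + 16.06 + 2.861 + 0.76127 = 19.834 ft²·°F·h/BTU
Q = A·ΔT/R = 1487 × (63.56 − 35.78) / 19.834 = 2082.7 BTU/h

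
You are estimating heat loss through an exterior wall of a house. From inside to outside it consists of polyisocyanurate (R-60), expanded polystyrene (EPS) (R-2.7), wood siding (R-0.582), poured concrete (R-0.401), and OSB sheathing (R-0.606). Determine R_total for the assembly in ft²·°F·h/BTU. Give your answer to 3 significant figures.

64.3 ft²·°F·h/BTU

R_total = 60 + 2.7 + 0.582 + 0.401 + 0.606 = 64.29 ft²·°F·h/BTU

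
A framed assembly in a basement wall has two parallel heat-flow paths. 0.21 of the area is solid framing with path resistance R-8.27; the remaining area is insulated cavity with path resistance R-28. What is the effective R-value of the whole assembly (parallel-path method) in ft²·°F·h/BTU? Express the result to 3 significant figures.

18.7 ft²·°F·h/BTU

U_eff = 0.79/28 + 0.21/8.27 = 0.02821 + 0.02539 = 0.05361
R_eff = 1/U_eff = 18.65 ft²·°F·h/BTU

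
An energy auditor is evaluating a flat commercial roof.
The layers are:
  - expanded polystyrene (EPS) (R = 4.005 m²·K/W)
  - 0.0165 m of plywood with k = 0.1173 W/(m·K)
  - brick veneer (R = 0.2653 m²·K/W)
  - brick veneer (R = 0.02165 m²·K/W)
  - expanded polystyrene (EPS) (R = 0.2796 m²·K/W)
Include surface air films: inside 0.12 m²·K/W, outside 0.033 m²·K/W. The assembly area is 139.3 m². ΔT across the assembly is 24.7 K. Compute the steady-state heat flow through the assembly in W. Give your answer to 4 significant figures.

707.2 W

0.0165/0.1173 = 0.14066
R_total = 0.12 + 4.005 + 0.14066 + 0.2653 + 0.02165 + 0.2796 + 0.033 = 4.8652 m²·K/W
Q = A·ΔT/R = 139.3 × 24.7 / 4.8652 = 707.21 W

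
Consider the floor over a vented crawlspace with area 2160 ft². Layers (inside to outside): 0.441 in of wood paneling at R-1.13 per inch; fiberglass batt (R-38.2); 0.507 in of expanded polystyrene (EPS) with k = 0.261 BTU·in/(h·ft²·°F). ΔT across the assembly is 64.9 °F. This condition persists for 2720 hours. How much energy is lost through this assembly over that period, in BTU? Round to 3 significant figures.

0.441 × 1.13 = 0.4983
0.507/0.261 = 1.943
R_total = 0.4983 + 38.2 + 1.943 = 40.64 ft²·°F·h/BTU
Q = 2160 × 64.9 / 40.64 = 3449 BTU/h
E = 3449 × 2720 = 9382000 BTU

9380000 BTU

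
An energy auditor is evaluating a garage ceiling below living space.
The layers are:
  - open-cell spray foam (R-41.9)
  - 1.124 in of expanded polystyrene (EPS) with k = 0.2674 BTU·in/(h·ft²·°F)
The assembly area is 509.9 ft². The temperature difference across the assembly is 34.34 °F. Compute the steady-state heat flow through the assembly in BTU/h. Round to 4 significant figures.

1.124/0.2674 = 4.2034
R_total = 41.9 + 4.2034 = 46.103 ft²·°F·h/BTU
Q = A·ΔT/R = 509.9 × 34.34 / 46.103 = 379.8 BTU/h

379.8 BTU/h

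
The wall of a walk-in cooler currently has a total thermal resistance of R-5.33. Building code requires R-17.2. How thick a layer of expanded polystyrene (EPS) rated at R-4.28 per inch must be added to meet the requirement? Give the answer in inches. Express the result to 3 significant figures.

2.77 in

ΔR = 17.2 − 5.33 = 11.87 ft²·°F·h/BTU
L = ΔR / (R/in) = 11.87/4.28 = 2.773 in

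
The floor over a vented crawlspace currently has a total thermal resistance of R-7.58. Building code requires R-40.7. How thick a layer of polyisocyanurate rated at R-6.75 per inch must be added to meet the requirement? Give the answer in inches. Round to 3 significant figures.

ΔR = 40.7 − 7.58 = 33.12 ft²·°F·h/BTU
L = ΔR / (R/in) = 33.12/6.75 = 4.907 in

4.91 in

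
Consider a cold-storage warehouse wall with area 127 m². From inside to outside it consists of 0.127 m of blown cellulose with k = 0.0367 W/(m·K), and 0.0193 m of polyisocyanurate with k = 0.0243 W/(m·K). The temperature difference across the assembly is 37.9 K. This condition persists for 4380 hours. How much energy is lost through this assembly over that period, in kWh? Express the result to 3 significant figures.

4960 kWh

0.127/0.0367 = 3.46
0.0193/0.0243 = 0.7942
R_total = 3.46 + 0.7942 = 4.255 m²·K/W
Q = 127 × 37.9 / 4.255 = 1131 W
E = 1131 W × 4380 h / 1000 = 4955 kWh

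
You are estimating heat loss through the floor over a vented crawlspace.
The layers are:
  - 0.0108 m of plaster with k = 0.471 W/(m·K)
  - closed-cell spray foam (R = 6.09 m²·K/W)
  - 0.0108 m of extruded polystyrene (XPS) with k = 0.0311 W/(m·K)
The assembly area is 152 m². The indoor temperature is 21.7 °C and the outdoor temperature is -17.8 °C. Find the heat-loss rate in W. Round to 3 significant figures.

929 W

0.0108/0.471 = 0.02293
0.0108/0.0311 = 0.3473
R_total = 0.02293 + 6.09 + 0.3473 = 6.46 m²·K/W
Q = A·ΔT/R = 152 × (21.7 − (-17.8)) / 6.46 = 929.4 W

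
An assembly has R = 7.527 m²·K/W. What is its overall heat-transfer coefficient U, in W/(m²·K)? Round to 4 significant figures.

0.1329 W/(m²·K)

U = 1/R = 1/7.527 = 0.13286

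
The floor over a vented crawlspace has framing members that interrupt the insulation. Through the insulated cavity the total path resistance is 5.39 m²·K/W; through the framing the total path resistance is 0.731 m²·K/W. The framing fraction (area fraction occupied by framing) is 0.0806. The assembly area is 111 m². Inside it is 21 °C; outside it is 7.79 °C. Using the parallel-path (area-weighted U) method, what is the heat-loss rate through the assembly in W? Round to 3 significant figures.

412 W

U_eff = 0.9194/5.39 + 0.0806/0.731 = 0.1706 + 0.1103 = 0.2808
R_eff = 1/U_eff = 3.561 m²·K/W
Q = 111 × (21 − 7.79) / 3.561 = 411.8 W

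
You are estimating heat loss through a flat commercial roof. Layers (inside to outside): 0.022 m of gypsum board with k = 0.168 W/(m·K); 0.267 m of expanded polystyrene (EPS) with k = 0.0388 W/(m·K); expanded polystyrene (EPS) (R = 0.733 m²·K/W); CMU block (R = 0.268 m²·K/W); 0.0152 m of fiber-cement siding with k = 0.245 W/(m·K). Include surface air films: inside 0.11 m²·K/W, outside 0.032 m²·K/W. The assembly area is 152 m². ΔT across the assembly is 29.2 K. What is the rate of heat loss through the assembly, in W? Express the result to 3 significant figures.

0.022/0.168 = 0.131
0.267/0.0388 = 6.881
0.0152/0.245 = 0.06204
R_total = 0.11 + 0.131 + 6.881 + 0.733 + 0.268 + 0.06204 + 0.032 = 8.217 m²·K/W
Q = A·ΔT/R = 152 × 29.2 / 8.217 = 540.1 W

540 W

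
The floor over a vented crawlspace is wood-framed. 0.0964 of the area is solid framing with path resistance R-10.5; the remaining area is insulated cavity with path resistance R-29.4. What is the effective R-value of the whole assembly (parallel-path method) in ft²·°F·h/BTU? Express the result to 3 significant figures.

25.1 ft²·°F·h/BTU

U_eff = 0.9036/29.4 + 0.0964/10.5 = 0.03073 + 0.009181 = 0.03992
R_eff = 1/U_eff = 25.05 ft²·°F·h/BTU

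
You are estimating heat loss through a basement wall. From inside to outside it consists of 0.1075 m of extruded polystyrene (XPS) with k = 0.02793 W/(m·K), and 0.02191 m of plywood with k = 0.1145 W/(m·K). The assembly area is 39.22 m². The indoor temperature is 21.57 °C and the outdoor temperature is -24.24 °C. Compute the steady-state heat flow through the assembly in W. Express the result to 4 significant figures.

444.7 W

0.1075/0.02793 = 3.8489
0.02191/0.1145 = 0.19135
R_total = 3.8489 + 0.19135 = 4.0403 m²·K/W
Q = A·ΔT/R = 39.22 × (21.57 − (-24.24)) / 4.0403 = 444.69 W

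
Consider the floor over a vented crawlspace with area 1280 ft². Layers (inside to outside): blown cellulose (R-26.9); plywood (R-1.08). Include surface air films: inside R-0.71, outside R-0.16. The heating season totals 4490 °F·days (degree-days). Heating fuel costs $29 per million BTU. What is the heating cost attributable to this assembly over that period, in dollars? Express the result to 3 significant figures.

139 dollars

R_total = 0.71 + 26.9 + 1.08 + 0.16 = 28.85 ft²·°F·h/BTU
E = A × HDD × 24 / R = 1280 × 4490 × 24 / 28.85 = 4781000 BTU
Cost = 4781000/10⁶ × 29 = $138.6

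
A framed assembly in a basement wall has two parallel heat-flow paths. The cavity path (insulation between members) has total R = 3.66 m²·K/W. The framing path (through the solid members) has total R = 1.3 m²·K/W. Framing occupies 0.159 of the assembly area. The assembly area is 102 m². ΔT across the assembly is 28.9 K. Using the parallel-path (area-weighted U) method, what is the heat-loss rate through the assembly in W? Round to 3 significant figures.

1040 W

U_eff = 0.841/3.66 + 0.159/1.3 = 0.2298 + 0.1223 = 0.3521
R_eff = 1/U_eff = 2.84 m²·K/W
Q = 102 × 28.9 / 2.84 = 1038 W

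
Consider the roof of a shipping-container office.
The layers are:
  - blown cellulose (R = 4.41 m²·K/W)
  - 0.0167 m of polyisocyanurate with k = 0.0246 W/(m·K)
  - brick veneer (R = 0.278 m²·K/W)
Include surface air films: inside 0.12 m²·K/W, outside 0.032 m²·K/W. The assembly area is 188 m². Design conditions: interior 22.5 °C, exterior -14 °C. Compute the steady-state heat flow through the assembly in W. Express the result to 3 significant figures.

1240 W

0.0167/0.0246 = 0.6789
R_total = 0.12 + 4.41 + 0.6789 + 0.278 + 0.032 = 5.519 m²·K/W
Q = A·ΔT/R = 188 × (22.5 − (-14)) / 5.519 = 1243 W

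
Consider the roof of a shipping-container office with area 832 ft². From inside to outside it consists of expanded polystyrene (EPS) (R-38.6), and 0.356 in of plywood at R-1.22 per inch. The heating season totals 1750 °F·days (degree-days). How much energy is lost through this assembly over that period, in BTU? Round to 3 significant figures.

0.356 × 1.22 = 0.4343
R_total = 38.6 + 0.4343 = 39.03 ft²·°F·h/BTU
E = A × HDD × 24 / R = 832 × 1750 × 24 / 39.03 = 895200 BTU

895000 BTU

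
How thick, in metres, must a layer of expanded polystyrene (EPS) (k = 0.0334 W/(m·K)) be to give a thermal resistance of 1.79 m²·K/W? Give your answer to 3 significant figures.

L = R·k = 1.79 × 0.0334 = 0.05979 m

0.0598 m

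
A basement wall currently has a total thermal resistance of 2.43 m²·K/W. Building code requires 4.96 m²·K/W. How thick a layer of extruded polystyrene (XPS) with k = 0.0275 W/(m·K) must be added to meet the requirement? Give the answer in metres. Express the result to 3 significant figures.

0.0696 m

ΔR = 4.96 − 2.43 = 2.53 m²·K/W
L = ΔR × k = 2.53 × 0.0275 = 0.06957 m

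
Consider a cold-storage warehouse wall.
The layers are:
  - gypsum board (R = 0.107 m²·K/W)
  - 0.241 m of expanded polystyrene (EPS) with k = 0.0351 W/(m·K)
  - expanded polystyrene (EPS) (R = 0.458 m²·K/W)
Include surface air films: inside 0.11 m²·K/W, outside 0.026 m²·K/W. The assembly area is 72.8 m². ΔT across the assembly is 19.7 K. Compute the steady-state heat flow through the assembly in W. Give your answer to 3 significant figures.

0.241/0.0351 = 6.866
R_total = 0.11 + 0.107 + 6.866 + 0.458 + 0.026 = 7.567 m²·K/W
Q = A·ΔT/R = 72.8 × 19.7 / 7.567 = 189.5 W

190 W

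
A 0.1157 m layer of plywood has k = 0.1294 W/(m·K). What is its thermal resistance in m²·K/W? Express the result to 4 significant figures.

R = L/k = 0.1157/0.1294 = 0.89413 m²·K/W

0.8941 m²·K/W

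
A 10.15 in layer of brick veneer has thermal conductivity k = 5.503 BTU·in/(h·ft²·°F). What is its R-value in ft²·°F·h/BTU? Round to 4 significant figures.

1.844 ft²·°F·h/BTU

R = L/k = 10.15/5.503 = 1.8444 ft²·°F·h/BTU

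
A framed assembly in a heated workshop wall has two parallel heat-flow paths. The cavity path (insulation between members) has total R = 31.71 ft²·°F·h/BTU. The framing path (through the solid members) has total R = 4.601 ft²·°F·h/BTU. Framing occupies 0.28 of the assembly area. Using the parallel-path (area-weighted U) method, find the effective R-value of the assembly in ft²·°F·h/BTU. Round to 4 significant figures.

U_eff = 0.72/31.71 + 0.28/4.601 = 0.022706 + 0.060856 = 0.083562
R_eff = 1/U_eff = 11.967 ft²·°F·h/BTU

11.97 ft²·°F·h/BTU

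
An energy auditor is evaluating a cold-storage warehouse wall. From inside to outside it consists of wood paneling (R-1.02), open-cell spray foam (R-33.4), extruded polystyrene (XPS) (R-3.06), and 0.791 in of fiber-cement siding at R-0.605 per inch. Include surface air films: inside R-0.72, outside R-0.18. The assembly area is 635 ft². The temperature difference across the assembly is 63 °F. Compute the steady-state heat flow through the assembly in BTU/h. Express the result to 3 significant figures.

1030 BTU/h

0.791 × 0.605 = 0.4786
R_total = 0.72 + 1.02 + 33.4 + 3.06 + 0.4786 + 0.18 = 38.86 ft²·°F·h/BTU
Q = A·ΔT/R = 635 × 63 / 38.86 = 1030 BTU/h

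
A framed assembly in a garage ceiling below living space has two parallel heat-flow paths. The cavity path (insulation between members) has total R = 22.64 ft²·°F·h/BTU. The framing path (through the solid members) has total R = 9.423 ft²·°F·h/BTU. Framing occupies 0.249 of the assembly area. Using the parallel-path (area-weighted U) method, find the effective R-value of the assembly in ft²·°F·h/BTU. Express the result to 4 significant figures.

16.78 ft²·°F·h/BTU

U_eff = 0.751/22.64 + 0.249/9.423 = 0.033171 + 0.026425 = 0.059596
R_eff = 1/U_eff = 16.78 ft²·°F·h/BTU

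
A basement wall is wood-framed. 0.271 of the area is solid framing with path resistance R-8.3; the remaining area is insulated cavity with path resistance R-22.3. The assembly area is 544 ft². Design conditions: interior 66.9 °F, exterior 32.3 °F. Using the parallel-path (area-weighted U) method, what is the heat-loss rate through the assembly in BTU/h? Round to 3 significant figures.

U_eff = 0.729/22.3 + 0.271/8.3 = 0.03269 + 0.03265 = 0.06534
R_eff = 1/U_eff = 15.3 ft²·°F·h/BTU
Q = 544 × (66.9 − 32.3) / 15.3 = 1230 BTU/h

1230 BTU/h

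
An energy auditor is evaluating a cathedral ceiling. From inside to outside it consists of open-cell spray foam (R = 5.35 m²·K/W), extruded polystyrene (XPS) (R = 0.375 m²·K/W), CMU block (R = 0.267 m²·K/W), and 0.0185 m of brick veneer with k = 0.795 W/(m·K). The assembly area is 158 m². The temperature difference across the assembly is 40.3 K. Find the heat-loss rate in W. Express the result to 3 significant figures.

1060 W

0.0185/0.795 = 0.02327
R_total = 5.35 + 0.375 + 0.267 + 0.02327 = 6.015 m²·K/W
Q = A·ΔT/R = 158 × 40.3 / 6.015 = 1059 W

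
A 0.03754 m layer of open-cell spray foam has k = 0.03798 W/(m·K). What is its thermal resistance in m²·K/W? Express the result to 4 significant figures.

R = L/k = 0.03754/0.03798 = 0.98841 m²·K/W

0.9884 m²·K/W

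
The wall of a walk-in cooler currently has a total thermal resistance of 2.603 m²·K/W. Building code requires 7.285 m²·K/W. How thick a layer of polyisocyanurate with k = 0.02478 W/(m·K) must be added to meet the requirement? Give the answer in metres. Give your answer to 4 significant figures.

0.1160 m

ΔR = 7.285 − 2.603 = 4.682 m²·K/W
L = ΔR × k = 4.682 × 0.02478 = 0.11602 m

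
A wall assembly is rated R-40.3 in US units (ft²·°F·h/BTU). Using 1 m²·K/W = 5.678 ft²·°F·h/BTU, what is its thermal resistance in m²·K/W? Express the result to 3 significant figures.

R_SI = 40.3/5.678 = 7.098

7.10 m²·K/W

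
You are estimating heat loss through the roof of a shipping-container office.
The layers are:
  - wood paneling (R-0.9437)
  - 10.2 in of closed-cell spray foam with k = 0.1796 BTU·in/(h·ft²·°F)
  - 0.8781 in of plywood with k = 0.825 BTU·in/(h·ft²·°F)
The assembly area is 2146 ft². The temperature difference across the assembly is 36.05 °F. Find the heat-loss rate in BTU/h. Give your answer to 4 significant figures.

10.2/0.1796 = 56.793
0.8781/0.825 = 1.0644
R_total = 0.9437 + 56.793 + 1.0644 = 58.801 ft²·°F·h/BTU
Q = A·ΔT/R = 2146 × 36.05 / 58.801 = 1315.7 BTU/h

1316 BTU/h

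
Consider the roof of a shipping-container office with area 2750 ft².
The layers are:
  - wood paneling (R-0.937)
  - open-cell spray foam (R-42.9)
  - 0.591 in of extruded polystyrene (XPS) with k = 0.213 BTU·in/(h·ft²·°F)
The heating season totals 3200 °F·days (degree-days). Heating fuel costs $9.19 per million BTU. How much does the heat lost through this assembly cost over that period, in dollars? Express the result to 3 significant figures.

41.6 dollars

0.591/0.213 = 2.775
R_total = 0.937 + 42.9 + 2.775 = 46.61 ft²·°F·h/BTU
E = A × HDD × 24 / R = 2750 × 3200 × 24 / 46.61 = 4531000 BTU
Cost = 4531000/10⁶ × 9.19 = $41.64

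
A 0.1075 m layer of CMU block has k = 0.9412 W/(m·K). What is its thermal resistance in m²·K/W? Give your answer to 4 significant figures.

R = L/k = 0.1075/0.9412 = 0.11422 m²·K/W

0.1142 m²·K/W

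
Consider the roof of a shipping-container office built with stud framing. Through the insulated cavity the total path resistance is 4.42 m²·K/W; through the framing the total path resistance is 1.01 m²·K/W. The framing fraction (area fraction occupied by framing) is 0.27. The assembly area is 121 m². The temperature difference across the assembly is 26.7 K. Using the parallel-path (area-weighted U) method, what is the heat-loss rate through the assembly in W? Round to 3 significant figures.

1400 W

U_eff = 0.73/4.42 + 0.27/1.01 = 0.1652 + 0.2673 = 0.4325
R_eff = 1/U_eff = 2.312 m²·K/W
Q = 121 × 26.7 / 2.312 = 1397 W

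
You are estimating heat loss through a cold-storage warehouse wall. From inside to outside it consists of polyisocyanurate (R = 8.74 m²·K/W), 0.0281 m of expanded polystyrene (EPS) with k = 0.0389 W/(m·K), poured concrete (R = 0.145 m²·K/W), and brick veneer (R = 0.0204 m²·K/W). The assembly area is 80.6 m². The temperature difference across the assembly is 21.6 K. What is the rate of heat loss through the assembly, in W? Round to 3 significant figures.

181 W

0.0281/0.0389 = 0.7224
R_total = 8.74 + 0.7224 + 0.145 + 0.0204 = 9.628 m²·K/W
Q = A·ΔT/R = 80.6 × 21.6 / 9.628 = 180.8 W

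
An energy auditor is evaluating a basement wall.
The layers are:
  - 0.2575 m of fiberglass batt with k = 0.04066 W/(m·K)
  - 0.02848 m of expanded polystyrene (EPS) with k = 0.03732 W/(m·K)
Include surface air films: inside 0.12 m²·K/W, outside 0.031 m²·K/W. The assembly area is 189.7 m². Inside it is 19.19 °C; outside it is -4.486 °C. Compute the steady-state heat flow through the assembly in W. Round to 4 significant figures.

619.7 W

0.2575/0.04066 = 6.333
0.02848/0.03732 = 0.76313
R_total = 0.12 + 6.333 + 0.76313 + 0.031 = 7.2471 m²·K/W
Q = A·ΔT/R = 189.7 × (19.19 − (-4.486)) / 7.2471 = 619.74 W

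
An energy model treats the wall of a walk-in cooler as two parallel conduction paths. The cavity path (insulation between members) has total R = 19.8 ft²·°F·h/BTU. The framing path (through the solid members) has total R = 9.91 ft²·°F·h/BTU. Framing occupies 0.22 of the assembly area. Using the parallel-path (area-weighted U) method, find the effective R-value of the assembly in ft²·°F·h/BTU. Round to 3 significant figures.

16.2 ft²·°F·h/BTU

U_eff = 0.78/19.8 + 0.22/9.91 = 0.03939 + 0.0222 = 0.06159
R_eff = 1/U_eff = 16.24 ft²·°F·h/BTU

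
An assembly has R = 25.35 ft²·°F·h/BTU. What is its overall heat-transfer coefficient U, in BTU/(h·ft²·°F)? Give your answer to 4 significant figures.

U = 1/R = 1/25.35 = 0.039448

0.03945 BTU/(h·ft²·°F)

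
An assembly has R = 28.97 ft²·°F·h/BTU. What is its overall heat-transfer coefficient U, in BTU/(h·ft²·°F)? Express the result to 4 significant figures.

U = 1/R = 1/28.97 = 0.034518

0.03452 BTU/(h·ft²·°F)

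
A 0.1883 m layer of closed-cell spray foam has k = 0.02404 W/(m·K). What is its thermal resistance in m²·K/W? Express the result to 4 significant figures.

7.833 m²·K/W

R = L/k = 0.1883/0.02404 = 7.8328 m²·K/W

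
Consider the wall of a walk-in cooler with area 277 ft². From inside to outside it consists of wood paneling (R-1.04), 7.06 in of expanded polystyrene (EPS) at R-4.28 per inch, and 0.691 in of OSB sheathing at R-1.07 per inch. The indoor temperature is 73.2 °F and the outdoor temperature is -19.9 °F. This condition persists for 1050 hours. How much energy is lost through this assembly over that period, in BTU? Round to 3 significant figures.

846000 BTU

7.06 × 4.28 = 30.22
0.691 × 1.07 = 0.7394
R_total = 1.04 + 30.22 + 0.7394 = 32 ft²·°F·h/BTU
Q = 277 × (73.2 − (-19.9)) / 32 = 806 BTU/h
E = 806 × 1050 = 846300 BTU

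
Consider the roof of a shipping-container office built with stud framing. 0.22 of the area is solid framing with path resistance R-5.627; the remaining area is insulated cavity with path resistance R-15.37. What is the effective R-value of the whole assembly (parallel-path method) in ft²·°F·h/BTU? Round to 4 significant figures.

11.13 ft²·°F·h/BTU

U_eff = 0.78/15.37 + 0.22/5.627 = 0.050748 + 0.039097 = 0.089845
R_eff = 1/U_eff = 11.13 ft²·°F·h/BTU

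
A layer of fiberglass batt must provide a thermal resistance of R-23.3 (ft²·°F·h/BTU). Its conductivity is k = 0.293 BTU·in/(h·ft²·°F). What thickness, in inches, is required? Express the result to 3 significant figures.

L = R × k = 23.3 × 0.293 = 6.827 in

6.83 in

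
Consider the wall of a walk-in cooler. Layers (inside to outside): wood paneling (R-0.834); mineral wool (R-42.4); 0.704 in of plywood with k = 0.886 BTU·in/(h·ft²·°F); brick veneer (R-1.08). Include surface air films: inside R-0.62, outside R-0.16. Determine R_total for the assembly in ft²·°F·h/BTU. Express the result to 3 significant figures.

45.9 ft²·°F·h/BTU

0.704/0.886 = 0.7946
R_total = 0.62 + 0.834 + 42.4 + 0.7946 + 1.08 + 0.16 = 45.89 ft²·°F·h/BTU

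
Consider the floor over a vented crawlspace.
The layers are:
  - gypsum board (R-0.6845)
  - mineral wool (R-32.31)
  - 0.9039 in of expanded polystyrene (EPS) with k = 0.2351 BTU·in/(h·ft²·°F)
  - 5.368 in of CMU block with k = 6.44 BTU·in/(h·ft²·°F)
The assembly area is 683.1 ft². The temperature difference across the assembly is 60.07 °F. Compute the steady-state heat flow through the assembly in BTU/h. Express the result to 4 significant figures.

0.9039/0.2351 = 3.8447
5.368/6.44 = 0.83354
R_total = 0.6845 + 32.31 + 3.8447 + 0.83354 = 37.673 ft²·°F·h/BTU
Q = A·ΔT/R = 683.1 × 60.07 / 37.673 = 1089.2 BTU/h

1089 BTU/h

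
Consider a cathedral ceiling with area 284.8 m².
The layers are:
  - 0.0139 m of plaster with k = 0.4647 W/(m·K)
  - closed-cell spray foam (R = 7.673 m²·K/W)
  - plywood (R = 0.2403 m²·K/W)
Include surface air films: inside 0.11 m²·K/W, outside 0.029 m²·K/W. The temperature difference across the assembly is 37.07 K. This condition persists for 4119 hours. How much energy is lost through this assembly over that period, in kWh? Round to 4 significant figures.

5381 kWh

0.0139/0.4647 = 0.029912
R_total = 0.11 + 0.029912 + 7.673 + 0.2403 + 0.029 = 8.0822 m²·K/W
Q = 284.8 × 37.07 / 8.0822 = 1306.3 W
E = 1306.3 W × 4119 h / 1000 = 5380.5 kWh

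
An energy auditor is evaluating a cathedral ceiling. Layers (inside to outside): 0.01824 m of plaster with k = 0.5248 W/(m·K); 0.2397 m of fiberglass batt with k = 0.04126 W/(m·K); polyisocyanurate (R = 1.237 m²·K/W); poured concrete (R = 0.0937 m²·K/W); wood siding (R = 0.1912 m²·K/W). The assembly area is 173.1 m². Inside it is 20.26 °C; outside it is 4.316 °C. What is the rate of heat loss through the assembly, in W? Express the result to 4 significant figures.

0.01824/0.5248 = 0.034756
0.2397/0.04126 = 5.8095
R_total = 0.034756 + 5.8095 + 1.237 + 0.0937 + 0.1912 = 7.3662 m²·K/W
Q = A·ΔT/R = 173.1 × (20.26 − 4.316) / 7.3662 = 374.67 W

374.7 W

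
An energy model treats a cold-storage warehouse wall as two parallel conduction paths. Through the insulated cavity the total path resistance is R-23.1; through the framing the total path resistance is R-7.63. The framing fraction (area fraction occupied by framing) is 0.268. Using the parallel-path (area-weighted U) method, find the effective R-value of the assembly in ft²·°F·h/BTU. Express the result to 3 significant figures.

15.0 ft²·°F·h/BTU

U_eff = 0.732/23.1 + 0.268/7.63 = 0.03169 + 0.03512 = 0.06681
R_eff = 1/U_eff = 14.97 ft²·°F·h/BTU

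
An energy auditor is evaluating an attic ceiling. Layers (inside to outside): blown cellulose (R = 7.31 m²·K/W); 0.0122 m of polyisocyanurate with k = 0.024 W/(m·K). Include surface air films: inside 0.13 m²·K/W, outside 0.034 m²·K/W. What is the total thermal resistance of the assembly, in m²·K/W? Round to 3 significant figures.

0.0122/0.024 = 0.5083
R_total = 0.13 + 7.31 + 0.5083 + 0.034 = 7.982 m²·K/W

7.98 m²·K/W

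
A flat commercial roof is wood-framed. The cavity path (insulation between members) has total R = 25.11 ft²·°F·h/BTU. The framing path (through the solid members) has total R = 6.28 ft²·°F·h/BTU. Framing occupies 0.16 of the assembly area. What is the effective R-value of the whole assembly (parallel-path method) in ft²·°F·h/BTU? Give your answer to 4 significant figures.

16.97 ft²·°F·h/BTU

U_eff = 0.84/25.11 + 0.16/6.28 = 0.033453 + 0.025478 = 0.058931
R_eff = 1/U_eff = 16.969 ft²·°F·h/BTU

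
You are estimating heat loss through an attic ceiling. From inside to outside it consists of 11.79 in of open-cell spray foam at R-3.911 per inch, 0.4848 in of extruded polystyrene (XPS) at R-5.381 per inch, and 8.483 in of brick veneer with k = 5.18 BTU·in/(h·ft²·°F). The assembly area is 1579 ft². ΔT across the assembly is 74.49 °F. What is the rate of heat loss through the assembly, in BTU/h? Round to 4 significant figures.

2336 BTU/h

11.79 × 3.911 = 46.111
0.4848 × 5.381 = 2.6087
8.483/5.18 = 1.6376
R_total = 46.111 + 2.6087 + 1.6376 = 50.357 ft²·°F·h/BTU
Q = A·ΔT/R = 1579 × 74.49 / 50.357 = 2335.7 BTU/h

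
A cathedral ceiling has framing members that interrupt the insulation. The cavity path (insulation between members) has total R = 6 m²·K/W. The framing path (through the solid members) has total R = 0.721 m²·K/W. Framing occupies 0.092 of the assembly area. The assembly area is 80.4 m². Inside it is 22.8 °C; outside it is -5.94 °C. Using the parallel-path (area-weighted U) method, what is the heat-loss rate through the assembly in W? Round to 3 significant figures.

U_eff = 0.908/6 + 0.092/0.721 = 0.1513 + 0.1276 = 0.2789
R_eff = 1/U_eff = 3.585 m²·K/W
Q = 80.4 × (22.8 − (-5.94)) / 3.585 = 644.5 W

645 W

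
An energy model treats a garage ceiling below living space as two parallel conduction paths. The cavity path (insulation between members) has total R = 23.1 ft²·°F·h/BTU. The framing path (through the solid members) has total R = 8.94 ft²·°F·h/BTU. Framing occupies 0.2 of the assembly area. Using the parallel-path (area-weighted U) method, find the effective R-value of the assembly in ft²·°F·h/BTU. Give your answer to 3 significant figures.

U_eff = 0.8/23.1 + 0.2/8.94 = 0.03463 + 0.02237 = 0.057
R_eff = 1/U_eff = 17.54 ft²·°F·h/BTU

17.5 ft²·°F·h/BTU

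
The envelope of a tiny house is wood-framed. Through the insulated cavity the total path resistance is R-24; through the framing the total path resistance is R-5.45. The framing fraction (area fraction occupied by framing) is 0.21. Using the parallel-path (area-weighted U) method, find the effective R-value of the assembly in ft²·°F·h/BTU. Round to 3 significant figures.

14.0 ft²·°F·h/BTU

U_eff = 0.79/24 + 0.21/5.45 = 0.03292 + 0.03853 = 0.07145
R_eff = 1/U_eff = 14 ft²·°F·h/BTU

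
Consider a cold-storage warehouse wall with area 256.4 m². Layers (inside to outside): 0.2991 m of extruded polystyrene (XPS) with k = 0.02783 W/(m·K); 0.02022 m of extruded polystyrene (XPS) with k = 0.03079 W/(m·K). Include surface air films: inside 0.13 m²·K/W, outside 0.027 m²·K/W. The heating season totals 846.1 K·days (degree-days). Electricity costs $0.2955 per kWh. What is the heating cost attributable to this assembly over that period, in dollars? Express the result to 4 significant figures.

133.1 dollars

0.2991/0.02783 = 10.747
0.02022/0.03079 = 0.65671
R_total = 0.13 + 10.747 + 0.65671 + 0.027 = 11.561 m²·K/W
E = A × HDD × 24 / R / 1000 = 256.4 × 846.1 × 24 / 11.561 / 1000 = 450.35 kWh
Cost = 450.35 × 0.2955 = $133.08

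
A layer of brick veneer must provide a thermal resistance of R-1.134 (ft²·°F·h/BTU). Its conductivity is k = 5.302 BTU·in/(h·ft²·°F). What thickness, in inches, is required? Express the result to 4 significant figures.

L = R × k = 1.134 × 5.302 = 6.0125 in

6.012 in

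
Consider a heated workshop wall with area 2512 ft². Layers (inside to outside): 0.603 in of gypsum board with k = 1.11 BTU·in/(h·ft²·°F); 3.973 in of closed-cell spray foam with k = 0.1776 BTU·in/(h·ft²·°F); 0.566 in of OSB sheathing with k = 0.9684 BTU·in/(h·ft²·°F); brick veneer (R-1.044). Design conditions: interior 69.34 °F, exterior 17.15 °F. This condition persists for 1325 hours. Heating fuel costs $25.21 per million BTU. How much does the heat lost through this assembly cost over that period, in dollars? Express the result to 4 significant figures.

0.603/1.11 = 0.54324
3.973/0.1776 = 22.37
0.566/0.9684 = 0.58447
R_total = 0.54324 + 22.37 + 0.58447 + 1.044 = 24.542 ft²·°F·h/BTU
Q = 2512 × (69.34 − 17.15) / 24.542 = 5341.9 BTU/h
E = 5341.9 × 1325 = 7078000 BTU
Cost = 7078000/10⁶ × 25.21 = $178.44

178.4 dollars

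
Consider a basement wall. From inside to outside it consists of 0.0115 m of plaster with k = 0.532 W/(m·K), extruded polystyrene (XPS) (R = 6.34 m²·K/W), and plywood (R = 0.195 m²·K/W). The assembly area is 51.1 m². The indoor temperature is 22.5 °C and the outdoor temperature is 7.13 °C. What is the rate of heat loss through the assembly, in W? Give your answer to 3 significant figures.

0.0115/0.532 = 0.02162
R_total = 0.02162 + 6.34 + 0.195 = 6.557 m²·K/W
Q = A·ΔT/R = 51.1 × (22.5 − 7.13) / 6.557 = 119.8 W

120 W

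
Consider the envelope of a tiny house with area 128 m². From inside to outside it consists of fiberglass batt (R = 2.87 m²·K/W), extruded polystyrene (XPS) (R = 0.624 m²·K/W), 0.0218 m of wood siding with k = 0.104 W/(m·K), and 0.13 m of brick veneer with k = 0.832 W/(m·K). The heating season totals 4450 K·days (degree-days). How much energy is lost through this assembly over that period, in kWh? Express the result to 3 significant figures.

3540 kWh

0.0218/0.104 = 0.2096
0.13/0.832 = 0.1562
R_total = 2.87 + 0.624 + 0.2096 + 0.1562 = 3.86 m²·K/W
E = A × HDD × 24 / R / 1000 = 128 × 4450 × 24 / 3.86 / 1000 = 3542 kWh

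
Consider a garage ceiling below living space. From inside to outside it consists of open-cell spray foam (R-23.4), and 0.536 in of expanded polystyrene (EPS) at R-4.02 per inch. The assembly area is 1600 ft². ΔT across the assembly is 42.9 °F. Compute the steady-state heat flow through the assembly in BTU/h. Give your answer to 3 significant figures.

0.536 × 4.02 = 2.155
R_total = 23.4 + 2.155 = 25.55 ft²·°F·h/BTU
Q = A·ΔT/R = 1600 × 42.9 / 25.55 = 2686 BTU/h

2690 BTU/h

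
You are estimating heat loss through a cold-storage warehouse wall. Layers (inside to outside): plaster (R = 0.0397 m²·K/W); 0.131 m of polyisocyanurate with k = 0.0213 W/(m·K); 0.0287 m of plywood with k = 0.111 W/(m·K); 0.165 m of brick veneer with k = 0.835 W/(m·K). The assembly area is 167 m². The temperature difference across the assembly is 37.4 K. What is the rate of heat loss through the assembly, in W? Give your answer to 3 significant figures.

940 W

0.131/0.0213 = 6.15
0.0287/0.111 = 0.2586
0.165/0.835 = 0.1976
R_total = 0.0397 + 6.15 + 0.2586 + 0.1976 = 6.646 m²·K/W
Q = A·ΔT/R = 167 × 37.4 / 6.646 = 939.8 W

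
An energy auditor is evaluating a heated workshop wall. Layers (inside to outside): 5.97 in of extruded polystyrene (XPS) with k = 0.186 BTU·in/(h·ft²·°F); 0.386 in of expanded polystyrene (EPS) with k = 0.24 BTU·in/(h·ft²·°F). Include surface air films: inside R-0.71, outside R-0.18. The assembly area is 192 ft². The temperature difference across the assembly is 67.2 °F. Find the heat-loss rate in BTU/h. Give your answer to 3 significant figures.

5.97/0.186 = 32.1
0.386/0.24 = 1.608
R_total = 0.71 + 32.1 + 1.608 + 0.18 = 34.6 ft²·°F·h/BTU
Q = A·ΔT/R = 192 × 67.2 / 34.6 = 373 BTU/h

373 BTU/h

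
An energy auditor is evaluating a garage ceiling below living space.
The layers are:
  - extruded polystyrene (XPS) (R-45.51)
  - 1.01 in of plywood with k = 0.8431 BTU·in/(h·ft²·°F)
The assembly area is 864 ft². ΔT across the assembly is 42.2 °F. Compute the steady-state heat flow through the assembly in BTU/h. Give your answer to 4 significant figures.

1.01/0.8431 = 1.198
R_total = 45.51 + 1.198 = 46.708 ft²·°F·h/BTU
Q = A·ΔT/R = 864 × 42.2 / 46.708 = 780.61 BTU/h

780.6 BTU/h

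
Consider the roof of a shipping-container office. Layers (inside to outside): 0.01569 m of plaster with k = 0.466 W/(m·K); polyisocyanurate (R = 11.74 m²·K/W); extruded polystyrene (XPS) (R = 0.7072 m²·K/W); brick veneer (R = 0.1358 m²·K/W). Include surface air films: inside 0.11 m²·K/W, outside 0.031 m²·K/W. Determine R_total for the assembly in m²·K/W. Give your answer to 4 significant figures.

12.76 m²·K/W

0.01569/0.466 = 0.03367
R_total = 0.11 + 0.03367 + 11.74 + 0.7072 + 0.1358 + 0.031 = 12.758 m²·K/W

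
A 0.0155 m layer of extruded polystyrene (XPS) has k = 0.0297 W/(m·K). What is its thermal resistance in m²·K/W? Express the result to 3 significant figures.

0.522 m²·K/W

R = L/k = 0.0155/0.0297 = 0.5219 m²·K/W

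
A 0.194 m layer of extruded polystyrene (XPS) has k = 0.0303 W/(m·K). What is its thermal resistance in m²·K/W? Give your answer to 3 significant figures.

6.40 m²·K/W

R = L/k = 0.194/0.0303 = 6.403 m²·K/W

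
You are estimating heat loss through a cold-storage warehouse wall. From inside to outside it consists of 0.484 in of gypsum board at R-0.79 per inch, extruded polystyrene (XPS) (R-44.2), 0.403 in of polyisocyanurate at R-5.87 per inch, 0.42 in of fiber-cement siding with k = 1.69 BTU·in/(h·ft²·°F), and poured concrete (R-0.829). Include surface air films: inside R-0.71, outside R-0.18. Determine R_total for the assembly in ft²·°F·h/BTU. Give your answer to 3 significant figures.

0.484 × 0.79 = 0.3824
0.403 × 5.87 = 2.366
0.42/1.69 = 0.2485
R_total = 0.71 + 0.3824 + 44.2 + 2.366 + 0.2485 + 0.829 + 0.18 = 48.92 ft²·°F·h/BTU

48.9 ft²·°F·h/BTU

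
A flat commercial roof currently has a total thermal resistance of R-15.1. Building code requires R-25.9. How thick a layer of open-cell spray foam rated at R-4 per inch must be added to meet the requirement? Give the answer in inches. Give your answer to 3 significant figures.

ΔR = 25.9 − 15.1 = 10.8 ft²·°F·h/BTU
L = ΔR / (R/in) = 10.8/4 = 2.7 in

2.70 in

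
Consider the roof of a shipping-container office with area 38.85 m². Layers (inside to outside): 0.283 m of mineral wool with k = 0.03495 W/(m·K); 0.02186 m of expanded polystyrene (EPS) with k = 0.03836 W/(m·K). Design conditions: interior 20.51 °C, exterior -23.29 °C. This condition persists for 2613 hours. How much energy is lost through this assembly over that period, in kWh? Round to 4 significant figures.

0.283/0.03495 = 8.0973
0.02186/0.03836 = 0.56986
R_total = 8.0973 + 0.56986 = 8.6671 m²·K/W
Q = 38.85 × (20.51 − (-23.29)) / 8.6671 = 196.33 W
E = 196.33 W × 2613 h / 1000 = 513.01 kWh

513.0 kWh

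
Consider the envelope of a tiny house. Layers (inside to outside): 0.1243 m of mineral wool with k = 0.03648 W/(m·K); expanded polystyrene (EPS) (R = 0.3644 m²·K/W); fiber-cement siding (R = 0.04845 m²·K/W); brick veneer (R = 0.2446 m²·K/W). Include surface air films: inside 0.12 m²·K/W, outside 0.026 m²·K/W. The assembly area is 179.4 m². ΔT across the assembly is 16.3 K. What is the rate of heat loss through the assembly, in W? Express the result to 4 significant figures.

694.5 W

0.1243/0.03648 = 3.4073
R_total = 0.12 + 3.4073 + 0.3644 + 0.04845 + 0.2446 + 0.026 = 4.2108 m²·K/W
Q = A·ΔT/R = 179.4 × 16.3 / 4.2108 = 694.46 W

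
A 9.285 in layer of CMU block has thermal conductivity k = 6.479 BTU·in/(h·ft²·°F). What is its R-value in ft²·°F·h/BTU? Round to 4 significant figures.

1.433 ft²·°F·h/BTU

R = L/k = 9.285/6.479 = 1.4331 ft²·°F·h/BTU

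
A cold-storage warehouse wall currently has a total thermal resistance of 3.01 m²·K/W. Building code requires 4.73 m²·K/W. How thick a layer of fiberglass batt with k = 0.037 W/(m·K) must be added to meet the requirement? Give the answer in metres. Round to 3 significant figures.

ΔR = 4.73 − 3.01 = 1.72 m²·K/W
L = ΔR × k = 1.72 × 0.037 = 0.06364 m

0.0636 m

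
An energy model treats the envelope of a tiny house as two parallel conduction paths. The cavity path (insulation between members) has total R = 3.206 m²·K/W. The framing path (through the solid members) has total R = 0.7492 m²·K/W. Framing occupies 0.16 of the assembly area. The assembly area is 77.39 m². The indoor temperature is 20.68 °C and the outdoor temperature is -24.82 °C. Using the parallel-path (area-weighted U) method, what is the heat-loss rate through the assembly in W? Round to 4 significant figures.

U_eff = 0.84/3.206 + 0.16/0.7492 = 0.26201 + 0.21356 = 0.47557
R_eff = 1/U_eff = 2.1027 m²·K/W
Q = 77.39 × (20.68 − (-24.82)) / 2.1027 = 1674.6 W

1675 W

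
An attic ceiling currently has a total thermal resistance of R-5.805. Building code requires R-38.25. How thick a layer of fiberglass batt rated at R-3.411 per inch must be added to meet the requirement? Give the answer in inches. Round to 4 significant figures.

ΔR = 38.25 − 5.805 = 32.445 ft²·°F·h/BTU
L = ΔR / (R/in) = 32.445/3.411 = 9.5119 in

9.512 in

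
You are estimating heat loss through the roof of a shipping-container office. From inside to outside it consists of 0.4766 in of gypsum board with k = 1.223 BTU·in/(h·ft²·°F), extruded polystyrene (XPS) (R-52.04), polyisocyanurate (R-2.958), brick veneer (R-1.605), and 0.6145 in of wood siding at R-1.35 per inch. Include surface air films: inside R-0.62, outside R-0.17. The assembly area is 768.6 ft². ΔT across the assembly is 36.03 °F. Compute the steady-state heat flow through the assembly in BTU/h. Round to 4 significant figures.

472.5 BTU/h

0.4766/1.223 = 0.3897
0.6145 × 1.35 = 0.82958
R_total = 0.62 + 0.3897 + 52.04 + 2.958 + 1.605 + 0.82958 + 0.17 = 58.612 ft²·°F·h/BTU
Q = A·ΔT/R = 768.6 × 36.03 / 58.612 = 472.47 BTU/h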